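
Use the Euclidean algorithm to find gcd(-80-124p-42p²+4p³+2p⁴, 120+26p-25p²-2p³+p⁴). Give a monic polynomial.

-40-22p+p²+p³

Apply the Euclidean algorithm:
  2p⁴+4p³-42p²-124p-80 = (2)(p⁴-2p³-25p²+26p+120) + (8p³+8p²-176p-320)
  p⁴-2p³-25p²+26p+120 = ((1/8)p-3/8)(8p³+8p²-176p-320) + (0)
Last nonzero remainder: 8p³+8p²-176p-320. Dividing through by 8 gives the monic gcd p³+p²-22p-40.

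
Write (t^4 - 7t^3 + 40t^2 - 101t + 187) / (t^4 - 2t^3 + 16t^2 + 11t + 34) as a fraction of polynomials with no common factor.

Repeated division with remainder:
  t^4 - 7t^3 + 40t^2 - 101t + 187 = (t^4 - 2t^3 + 16t^2 + 11t + 34) + (-5t^3 + 24t^2 - 112t + 153)
  t^4 - 2t^3 + 16t^2 + 11t + 34 = (-(1/5)t - 14/25)(-5t^3 + 24t^2 - 112t + 153) + ((176/25)t^2 - (528/25)t + 2992/25)
  -5t^3 + 24t^2 - 112t + 153 = (-(125/176)t + 225/176)((176/25)t^2 - (528/25)t + 2992/25) + (0)
Last nonzero remainder: (176/25)t^2 - (528/25)t + 2992/25. Dividing through by 176/25 gives the monic gcd t^2 - 3t + 17.
Cancel t^2 - 3t + 17 from numerator and denominator to get the reduced form.

(t^2 - 4t + 11)/(t^2 + t + 2)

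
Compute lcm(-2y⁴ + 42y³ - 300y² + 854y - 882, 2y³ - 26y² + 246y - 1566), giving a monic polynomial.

By polynomial division,
  -2y⁴ + 42y³ - 300y² + 854y - 882 = (-y + 8)(2y³ - 26y² + 246y - 1566) + (154y² - 2680y + 11646)
  2y³ - 26y² + 246y - 1566 = ((1/77)y + 339/5929)(154y² - 2680y + 11646) + ((1470312/5929)y - 13232808/5929)
  154y² - 2680y + 11646 = ((456533/735156)y - 3836063/735156)((1470312/5929)y - 13232808/5929) + (0)
Last nonzero remainder: (1470312/5929)y - 13232808/5929. Dividing through by 1470312/5929 gives the monic gcd y - 9.
Then lcm(f, g) = f·g / gcd(f, g); expanding and making the result monic gives the answer.

y⁶ - 25y⁵ + 321y⁴ - 2854y³ + 15199y² - 38913y + 38367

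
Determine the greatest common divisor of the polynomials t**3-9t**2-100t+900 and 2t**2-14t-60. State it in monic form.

t-10

Apply the Euclidean algorithm:
  t**3-9t**2-100t+900 = ((1/2)t-1)(2t**2-14t-60) + (-84t+840)
  2t**2-14t-60 = (-(1/42)t-1/14)(-84t+840) + (0)
Last nonzero remainder: -84t+840. Dividing through by -84 gives the monic gcd t-10.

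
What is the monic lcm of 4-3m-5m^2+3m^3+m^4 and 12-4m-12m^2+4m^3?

-12+13m+12m^2-14m^3+m^5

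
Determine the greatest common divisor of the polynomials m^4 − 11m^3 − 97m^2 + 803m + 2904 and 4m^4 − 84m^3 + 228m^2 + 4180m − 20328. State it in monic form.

m^2 − 22m + 121

Repeated division with remainder:
  m^4 − 11m^3 − 97m^2 + 803m + 2904 = (1/4)(4m^4 − 84m^3 + 228m^2 + 4180m − 20328) + (10m^3 − 154m^2 − 242m + 7986)
  4m^4 − 84m^3 + 228m^2 + 4180m − 20328 = ((2/5)m − 56/25)(10m^3 − 154m^2 − 242m + 7986) + (−(504/25)m^2 + (11088/25)m − 60984/25)
  10m^3 − 154m^2 − 242m + 7986 = (−(125/252)m − 275/84)(−(504/25)m^2 + (11088/25)m − 60984/25) + (0)
Last nonzero remainder: −(504/25)m^2 + (11088/25)m − 60984/25. Dividing through by −504/25 gives the monic gcd m^2 − 22m + 121.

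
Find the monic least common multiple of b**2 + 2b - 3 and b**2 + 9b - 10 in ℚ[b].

b**3 + 12b**2 + 17b - 30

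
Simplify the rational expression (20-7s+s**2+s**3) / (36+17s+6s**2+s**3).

Apply the Euclidean algorithm:
  s**3+s**2-7s+20 = (s**3+6s**2+17s+36) + (-5s**2-24s-16)
  s**3+6s**2+17s+36 = (-(1/5)s-6/25)(-5s**2-24s-16) + ((201/25)s+804/25)
  -5s**2-24s-16 = (-(125/201)s-100/201)((201/25)s+804/25) + (0)
Last nonzero remainder: (201/25)s+804/25. Dividing through by 201/25 gives the monic gcd s+4.
Cancel s+4 from numerator and denominator to get the reduced form.

(5-3s+s**2)/(9+2s+s**2)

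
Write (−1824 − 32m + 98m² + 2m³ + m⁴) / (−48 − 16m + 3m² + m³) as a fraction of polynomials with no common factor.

(114 + 2m + m²)/(3 + m)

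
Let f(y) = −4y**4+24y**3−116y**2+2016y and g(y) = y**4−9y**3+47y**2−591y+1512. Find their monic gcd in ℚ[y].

y**3−6y**2+29y−504

Repeated division with remainder:
  −4y**4+24y**3−116y**2+2016y = (−4)(y**4−9y**3+47y**2−591y+1512) + (−12y**3+72y**2−348y+6048)
  y**4−9y**3+47y**2−591y+1512 = (−(1/12)y+1/4)(−12y**3+72y**2−348y+6048) + (0)
Last nonzero remainder: −12y**3+72y**2−348y+6048. Dividing through by −12 gives the monic gcd y**3−6y**2+29y−504.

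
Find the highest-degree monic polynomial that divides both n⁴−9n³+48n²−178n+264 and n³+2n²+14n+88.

n²−2n+22

Repeated division with remainder:
  n⁴−9n³+48n²−178n+264 = (n−11)(n³+2n²+14n+88) + (56n²−112n+1232)
  n³+2n²+14n+88 = ((1/56)n+1/14)(56n²−112n+1232) + (0)
Last nonzero remainder: 56n²−112n+1232. Dividing through by 56 gives the monic gcd n²−2n+22.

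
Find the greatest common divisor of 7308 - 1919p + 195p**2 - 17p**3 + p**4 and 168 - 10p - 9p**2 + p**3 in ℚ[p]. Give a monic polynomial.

Apply the Euclidean algorithm:
  p**4 - 17p**3 + 195p**2 - 1919p + 7308 = (p - 8)(p**3 - 9p**2 - 10p + 168) + (133p**2 - 2167p + 8652)
  p**3 - 9p**2 - 10p + 168 = ((1/133)p + 970/17689)(133p**2 - 2167p + 8652) + ((774384/17689)p - 774384/2527)
  133p**2 - 2167p + 8652 = ((2352637/774384)p - 1821967/64532)((774384/17689)p - 774384/2527) + (0)
Last nonzero remainder: (774384/17689)p - 774384/2527. Dividing through by 774384/17689 gives the monic gcd p - 7.

-7 + p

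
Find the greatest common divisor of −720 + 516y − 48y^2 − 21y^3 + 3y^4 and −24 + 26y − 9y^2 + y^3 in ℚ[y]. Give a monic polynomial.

8 − 6y + y^2

Repeated division with remainder:
  3y^4 − 21y^3 − 48y^2 + 516y − 720 = (3y + 6)(y^3 − 9y^2 + 26y − 24) + (−72y^2 + 432y − 576)
  y^3 − 9y^2 + 26y − 24 = (−(1/72)y + 1/24)(−72y^2 + 432y − 576) + (0)
Last nonzero remainder: −72y^2 + 432y − 576. Dividing through by −72 gives the monic gcd y^2 − 6y + 8.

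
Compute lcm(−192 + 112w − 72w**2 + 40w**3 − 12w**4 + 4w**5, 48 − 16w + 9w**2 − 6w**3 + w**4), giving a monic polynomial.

−576 + 672w − 460w**2 + 274w**3 − 124w**4 + 43w**5 − 10w**6 + w**7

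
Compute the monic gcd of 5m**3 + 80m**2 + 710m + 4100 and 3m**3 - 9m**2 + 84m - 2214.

m**2 + 6m + 82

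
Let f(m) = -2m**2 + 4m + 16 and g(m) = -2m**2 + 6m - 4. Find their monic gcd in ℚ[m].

Euclidean algorithm in ℚ[m]:
  -2m**2 + 4m + 16 = (-2m**2 + 6m - 4) + (-2m + 20)
  -2m**2 + 6m - 4 = (m + 7)(-2m + 20) + (-144)
  -2m + 20 = ((1/72)m - 5/36)(-144) + (0)
The last nonzero remainder is the constant -144, so the polynomials are coprime and gcd = 1.

1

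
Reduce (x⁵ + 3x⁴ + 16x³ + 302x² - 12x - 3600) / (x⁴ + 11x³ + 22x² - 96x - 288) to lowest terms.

(x² - 4x + 50)/(x + 4)

Euclidean algorithm in ℚ[x]:
  x⁵ + 3x⁴ + 16x³ + 302x² - 12x - 3600 = (x - 8)(x⁴ + 11x³ + 22x² - 96x - 288) + (82x³ + 574x² - 492x - 5904)
  x⁴ + 11x³ + 22x² - 96x - 288 = ((1/82)x + 2/41)(82x³ + 574x² - 492x - 5904) + (0)
Last nonzero remainder: 82x³ + 574x² - 492x - 5904. Dividing through by 82 gives the monic gcd x³ + 7x² - 6x - 72.
Cancel x³ + 7x² - 6x - 72 from numerator and denominator to get the reduced form.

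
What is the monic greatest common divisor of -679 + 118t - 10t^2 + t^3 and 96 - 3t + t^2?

1

Euclidean algorithm in ℚ[t]:
  t^3 - 10t^2 + 118t - 679 = (t - 7)(t^2 - 3t + 96) + (t - 7)
  t^2 - 3t + 96 = (t + 4)(t - 7) + (124)
  t - 7 = ((1/124)t - 7/124)(124) + (0)
The last nonzero remainder is the constant 124, so the polynomials are coprime and gcd = 1.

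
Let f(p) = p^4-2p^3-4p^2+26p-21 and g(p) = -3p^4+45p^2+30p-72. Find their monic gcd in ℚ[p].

p^2+2p-3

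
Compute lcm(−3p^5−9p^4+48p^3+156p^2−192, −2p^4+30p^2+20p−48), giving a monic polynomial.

Euclidean algorithm in ℚ[p]:
  −3p^5−9p^4+48p^3+156p^2−192 = ((3/2)p+9/2)(−2p^4+30p^2+20p−48) + (3p^3−9p^2−18p+24)
  −2p^4+30p^2+20p−48 = (−(2/3)p−2)(3p^3−9p^2−18p+24) + (0)
Last nonzero remainder: 3p^3−9p^2−18p+24. Dividing through by 3 gives the monic gcd p^3−3p^2−6p+8.
Then lcm(f, g) = f·g / gcd(f, g); expanding and making the result monic gives the answer.

p^6+6p^5−7p^4−100p^3−156p^2+64p+192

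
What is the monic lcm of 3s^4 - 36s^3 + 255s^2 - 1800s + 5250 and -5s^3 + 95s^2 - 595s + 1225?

s^5 - 19s^4 + 169s^3 - 1195s^2 + 5950s - 12250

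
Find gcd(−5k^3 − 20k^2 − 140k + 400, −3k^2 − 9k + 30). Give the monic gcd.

k − 2

Euclidean algorithm in ℚ[k]:
  −5k^3 − 20k^2 − 140k + 400 = ((5/3)k + 5/3)(−3k^2 − 9k + 30) + (−175k + 350)
  −3k^2 − 9k + 30 = ((3/175)k + 3/35)(−175k + 350) + (0)
Last nonzero remainder: −175k + 350. Dividing through by −175 gives the monic gcd k − 2.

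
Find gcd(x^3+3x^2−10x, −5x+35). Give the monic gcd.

Apply the Euclidean algorithm:
  x^3+3x^2−10x = (−(1/5)x^2−2x−12)(−5x+35) + (420)
  −5x+35 = (−(1/84)x+1/12)(420) + (0)
The last nonzero remainder is the constant 420, so the polynomials are coprime and gcd = 1.

1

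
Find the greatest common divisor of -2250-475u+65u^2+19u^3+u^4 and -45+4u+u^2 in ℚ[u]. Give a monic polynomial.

-45+4u+u^2

Repeated division with remainder:
  u^4+19u^3+65u^2-475u-2250 = (u^2+15u+50)(u^2+4u-45) + (0)
The last nonzero remainder u^2+4u-45 is already monic.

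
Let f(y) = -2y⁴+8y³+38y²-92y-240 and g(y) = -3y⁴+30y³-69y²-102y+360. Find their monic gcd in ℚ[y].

y³-7y²+2y+40

Euclidean algorithm in ℚ[y]:
  -2y⁴+8y³+38y²-92y-240 = (2/3)(-3y⁴+30y³-69y²-102y+360) + (-12y³+84y²-24y-480)
  -3y⁴+30y³-69y²-102y+360 = ((1/4)y-3/4)(-12y³+84y²-24y-480) + (0)
Last nonzero remainder: -12y³+84y²-24y-480. Dividing through by -12 gives the monic gcd y³-7y²+2y+40.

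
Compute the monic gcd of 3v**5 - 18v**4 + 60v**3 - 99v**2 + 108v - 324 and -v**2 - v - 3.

Repeated division with remainder:
  3v**5 - 18v**4 + 60v**3 - 99v**2 + 108v - 324 = (-3v**3 + 21v**2 - 72v + 108)(-v**2 - v - 3) + (0)
Last nonzero remainder: -v**2 - v - 3. Dividing through by -1 gives the monic gcd v**2 + v + 3.

v**2 + v + 3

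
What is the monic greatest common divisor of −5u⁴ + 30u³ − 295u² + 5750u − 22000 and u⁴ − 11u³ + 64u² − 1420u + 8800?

u³ − u² + 54u − 880

Repeated division with remainder:
  −5u⁴ + 30u³ − 295u² + 5750u − 22000 = (−5)(u⁴ − 11u³ + 64u² − 1420u + 8800) + (−25u³ + 25u² − 1350u + 22000)
  u⁴ − 11u³ + 64u² − 1420u + 8800 = (−(1/25)u + 2/5)(−25u³ + 25u² − 1350u + 22000) + (0)
Last nonzero remainder: −25u³ + 25u² − 1350u + 22000. Dividing through by −25 gives the monic gcd u³ − u² + 54u − 880.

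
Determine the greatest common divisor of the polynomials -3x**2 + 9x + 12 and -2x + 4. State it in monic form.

Apply the Euclidean algorithm:
  -3x**2 + 9x + 12 = ((3/2)x - 3/2)(-2x + 4) + (18)
  -2x + 4 = (-(1/9)x + 2/9)(18) + (0)
The last nonzero remainder is the constant 18, so the polynomials are coprime and gcd = 1.

1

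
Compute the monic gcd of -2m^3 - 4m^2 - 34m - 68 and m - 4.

1

Euclidean algorithm in ℚ[m]:
  -2m^3 - 4m^2 - 34m - 68 = (-2m^2 - 12m - 82)(m - 4) + (-396)
  m - 4 = (-(1/396)m + 1/99)(-396) + (0)
The last nonzero remainder is the constant -396, so the polynomials are coprime and gcd = 1.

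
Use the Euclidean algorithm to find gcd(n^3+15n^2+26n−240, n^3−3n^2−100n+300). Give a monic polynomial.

By polynomial division,
  n^3+15n^2+26n−240 = (n^3−3n^2−100n+300) + (18n^2+126n−540)
  n^3−3n^2−100n+300 = ((1/18)n−5/9)(18n^2+126n−540) + (0)
Last nonzero remainder: 18n^2+126n−540. Dividing through by 18 gives the monic gcd n^2+7n−30.

n^2+7n−30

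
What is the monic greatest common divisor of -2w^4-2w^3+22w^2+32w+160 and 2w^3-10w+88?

w+4

Euclidean algorithm in ℚ[w]:
  -2w^4-2w^3+22w^2+32w+160 = (-w-1)(2w^3-10w+88) + (12w^2+110w+248)
  2w^3-10w+88 = ((1/6)w-55/36)(12w^2+110w+248) + ((2101/18)w+4202/9)
  12w^2+110w+248 = ((216/2101)w+1116/2101)((2101/18)w+4202/9) + (0)
Last nonzero remainder: (2101/18)w+4202/9. Dividing through by 2101/18 gives the monic gcd w+4.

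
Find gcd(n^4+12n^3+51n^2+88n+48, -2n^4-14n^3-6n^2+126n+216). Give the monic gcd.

Apply the Euclidean algorithm:
  n^4+12n^3+51n^2+88n+48 = (-1/2)(-2n^4-14n^3-6n^2+126n+216) + (5n^3+48n^2+151n+156)
  -2n^4-14n^3-6n^2+126n+216 = (-(2/5)n+26/25)(5n^3+48n^2+151n+156) + ((112/25)n^2+(784/25)n+1344/25)
  5n^3+48n^2+151n+156 = ((125/112)n+325/112)((112/25)n^2+(784/25)n+1344/25) + (0)
Last nonzero remainder: (112/25)n^2+(784/25)n+1344/25. Dividing through by 112/25 gives the monic gcd n^2+7n+12.

n^2+7n+12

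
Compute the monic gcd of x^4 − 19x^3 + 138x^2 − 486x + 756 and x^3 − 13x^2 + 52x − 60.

Euclidean algorithm in ℚ[x]:
  x^4 − 19x^3 + 138x^2 − 486x + 756 = (x − 6)(x^3 − 13x^2 + 52x − 60) + (8x^2 − 114x + 396)
  x^3 − 13x^2 + 52x − 60 = ((1/8)x + 5/32)(8x^2 − 114x + 396) + ((325/16)x − 975/8)
  8x^2 − 114x + 396 = ((128/325)x − 1056/325)((325/16)x − 975/8) + (0)
Last nonzero remainder: (325/16)x − 975/8. Dividing through by 325/16 gives the monic gcd x − 6.

x − 6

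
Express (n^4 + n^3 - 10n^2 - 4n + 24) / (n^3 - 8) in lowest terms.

(n^3 + 3n^2 - 4n - 12)/(n^2 + 2n + 4)

Apply the Euclidean algorithm:
  n^4 + n^3 - 10n^2 - 4n + 24 = (n + 1)(n^3 - 8) + (-10n^2 + 4n + 32)
  n^3 - 8 = (-(1/10)n - 1/25)(-10n^2 + 4n + 32) + ((84/25)n - 168/25)
  -10n^2 + 4n + 32 = (-(125/42)n - 100/21)((84/25)n - 168/25) + (0)
Last nonzero remainder: (84/25)n - 168/25. Dividing through by 84/25 gives the monic gcd n - 2.
Cancel n - 2 from numerator and denominator to get the reduced form.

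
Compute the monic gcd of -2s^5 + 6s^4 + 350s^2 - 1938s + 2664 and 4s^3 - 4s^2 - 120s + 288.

s^2 - 7s + 12

Apply the Euclidean algorithm:
  -2s^5 + 6s^4 + 350s^2 - 1938s + 2664 = (-(1/2)s^2 + s - 14)(4s^3 - 4s^2 - 120s + 288) + (558s^2 - 3906s + 6696)
  4s^3 - 4s^2 - 120s + 288 = ((2/279)s + 4/93)(558s^2 - 3906s + 6696) + (0)
Last nonzero remainder: 558s^2 - 3906s + 6696. Dividing through by 558 gives the monic gcd s^2 - 7s + 12.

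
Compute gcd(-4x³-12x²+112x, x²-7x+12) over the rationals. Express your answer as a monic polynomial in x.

x-4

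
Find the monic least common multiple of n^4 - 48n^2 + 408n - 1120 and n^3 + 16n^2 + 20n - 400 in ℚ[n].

n^5 + 10n^4 - 48n^3 - 72n^2 + 2960n - 11200

Repeated division with remainder:
  n^4 - 48n^2 + 408n - 1120 = (n - 16)(n^3 + 16n^2 + 20n - 400) + (188n^2 + 1128n - 7520)
  n^3 + 16n^2 + 20n - 400 = ((1/188)n + 5/94)(188n^2 + 1128n - 7520) + (0)
Last nonzero remainder: 188n^2 + 1128n - 7520. Dividing through by 188 gives the monic gcd n^2 + 6n - 40.
Then lcm(f, g) = f·g / gcd(f, g); expanding and making the result monic gives the answer.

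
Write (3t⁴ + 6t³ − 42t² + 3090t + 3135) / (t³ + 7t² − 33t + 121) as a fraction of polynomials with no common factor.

(3t³ − 27t² + 255t + 285)/(t² − 4t + 11)

Euclidean algorithm in ℚ[t]:
  3t⁴ + 6t³ − 42t² + 3090t + 3135 = (3t − 15)(t³ + 7t² − 33t + 121) + (162t² + 2232t + 4950)
  t³ + 7t² − 33t + 121 = ((1/162)t − 61/1458)(162t² + 2232t + 4950) + ((2416/81)t + 26576/81)
  162t² + 2232t + 4950 = ((6561/1208)t + 18225/1208)((2416/81)t + 26576/81) + (0)
Last nonzero remainder: (2416/81)t + 26576/81. Dividing through by 2416/81 gives the monic gcd t + 11.
Cancel t + 11 from numerator and denominator to get the reduced form.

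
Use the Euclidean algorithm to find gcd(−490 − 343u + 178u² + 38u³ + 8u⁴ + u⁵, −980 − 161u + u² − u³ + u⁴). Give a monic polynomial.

Apply the Euclidean algorithm:
  u⁵ + 8u⁴ + 38u³ + 178u² − 343u − 490 = (u + 9)(u⁴ − u³ + u² − 161u − 980) + (46u³ + 330u² + 2086u + 8330)
  u⁴ − u³ + u² − 161u − 980 = ((1/46)u − 94/529)(46u³ + 330u² + 2086u + 8330) + ((7560/529)u² + (15120/529)u + 264600/529)
  46u³ + 330u² + 2086u + 8330 = ((12167/3780)u + 8993/540)((7560/529)u² + (15120/529)u + 264600/529) + (0)
Last nonzero remainder: (7560/529)u² + (15120/529)u + 264600/529. Dividing through by 7560/529 gives the monic gcd u² + 2u + 35.

35 + 2u + u²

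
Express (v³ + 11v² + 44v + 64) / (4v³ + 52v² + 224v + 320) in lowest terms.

Apply the Euclidean algorithm:
  v³ + 11v² + 44v + 64 = (1/4)(4v³ + 52v² + 224v + 320) + (-2v² - 12v - 16)
  4v³ + 52v² + 224v + 320 = (-2v - 14)(-2v² - 12v - 16) + (24v + 96)
  -2v² - 12v - 16 = (-(1/12)v - 1/6)(24v + 96) + (0)
Last nonzero remainder: 24v + 96. Dividing through by 24 gives the monic gcd v + 4.
Cancel v + 4 from numerator and denominator to get the reduced form.

(v² + 7v + 16)/(4v² + 36v + 80)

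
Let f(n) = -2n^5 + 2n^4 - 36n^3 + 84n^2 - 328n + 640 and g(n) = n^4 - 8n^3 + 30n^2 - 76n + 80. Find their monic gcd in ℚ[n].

n^3 - 4n^2 + 14n - 20

Euclidean algorithm in ℚ[n]:
  -2n^5 + 2n^4 - 36n^3 + 84n^2 - 328n + 640 = (-2n - 14)(n^4 - 8n^3 + 30n^2 - 76n + 80) + (-88n^3 + 352n^2 - 1232n + 1760)
  n^4 - 8n^3 + 30n^2 - 76n + 80 = (-(1/88)n + 1/22)(-88n^3 + 352n^2 - 1232n + 1760) + (0)
Last nonzero remainder: -88n^3 + 352n^2 - 1232n + 1760. Dividing through by -88 gives the monic gcd n^3 - 4n^2 + 14n - 20.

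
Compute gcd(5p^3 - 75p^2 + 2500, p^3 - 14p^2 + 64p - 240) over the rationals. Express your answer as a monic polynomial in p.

Apply the Euclidean algorithm:
  5p^3 - 75p^2 + 2500 = (5)(p^3 - 14p^2 + 64p - 240) + (-5p^2 - 320p + 3700)
  p^3 - 14p^2 + 64p - 240 = (-(1/5)p + 78/5)(-5p^2 - 320p + 3700) + (5796p - 57960)
  -5p^2 - 320p + 3700 = (-(5/5796)p - 185/2898)(5796p - 57960) + (0)
Last nonzero remainder: 5796p - 57960. Dividing through by 5796 gives the monic gcd p - 10.

p - 10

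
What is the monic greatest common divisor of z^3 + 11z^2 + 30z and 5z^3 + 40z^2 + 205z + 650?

Apply the Euclidean algorithm:
  z^3 + 11z^2 + 30z = (1/5)(5z^3 + 40z^2 + 205z + 650) + (3z^2 - 11z - 130)
  5z^3 + 40z^2 + 205z + 650 = ((5/3)z + 175/9)(3z^2 - 11z - 130) + ((5720/9)z + 28600/9)
  3z^2 - 11z - 130 = ((27/5720)z - 9/220)((5720/9)z + 28600/9) + (0)
Last nonzero remainder: (5720/9)z + 28600/9. Dividing through by 5720/9 gives the monic gcd z + 5.

z + 5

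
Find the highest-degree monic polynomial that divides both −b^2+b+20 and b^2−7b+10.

b−5

Euclidean algorithm in ℚ[b]:
  −b^2+b+20 = (−1)(b^2−7b+10) + (−6b+30)
  b^2−7b+10 = (−(1/6)b+1/3)(−6b+30) + (0)
Last nonzero remainder: −6b+30. Dividing through by −6 gives the monic gcd b−5.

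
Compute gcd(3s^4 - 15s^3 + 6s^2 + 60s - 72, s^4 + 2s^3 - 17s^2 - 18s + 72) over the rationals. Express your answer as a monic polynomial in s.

s^2 - 5s + 6

Apply the Euclidean algorithm:
  3s^4 - 15s^3 + 6s^2 + 60s - 72 = (3)(s^4 + 2s^3 - 17s^2 - 18s + 72) + (-21s^3 + 57s^2 + 114s - 288)
  s^4 + 2s^3 - 17s^2 - 18s + 72 = (-(1/21)s - 11/49)(-21s^3 + 57s^2 + 114s - 288) + ((60/49)s^2 - (300/49)s + 360/49)
  -21s^3 + 57s^2 + 114s - 288 = (-(343/20)s - 196/5)((60/49)s^2 - (300/49)s + 360/49) + (0)
Last nonzero remainder: (60/49)s^2 - (300/49)s + 360/49. Dividing through by 60/49 gives the monic gcd s^2 - 5s + 6.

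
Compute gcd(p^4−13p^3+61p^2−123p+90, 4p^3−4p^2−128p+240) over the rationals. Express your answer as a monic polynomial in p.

p^2−7p+10

By polynomial division,
  p^4−13p^3+61p^2−123p+90 = ((1/4)p−3)(4p^3−4p^2−128p+240) + (81p^2−567p+810)
  4p^3−4p^2−128p+240 = ((4/81)p+8/27)(81p^2−567p+810) + (0)
Last nonzero remainder: 81p^2−567p+810. Dividing through by 81 gives the monic gcd p^2−7p+10.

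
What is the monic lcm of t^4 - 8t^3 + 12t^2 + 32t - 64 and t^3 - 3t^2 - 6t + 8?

t^5 - 9t^4 + 20t^3 + 20t^2 - 96t + 64

By polynomial division,
  t^4 - 8t^3 + 12t^2 + 32t - 64 = (t - 5)(t^3 - 3t^2 - 6t + 8) + (3t^2 - 6t - 24)
  t^3 - 3t^2 - 6t + 8 = ((1/3)t - 1/3)(3t^2 - 6t - 24) + (0)
Last nonzero remainder: 3t^2 - 6t - 24. Dividing through by 3 gives the monic gcd t^2 - 2t - 8.
Then lcm(f, g) = f·g / gcd(f, g); expanding and making the result monic gives the answer.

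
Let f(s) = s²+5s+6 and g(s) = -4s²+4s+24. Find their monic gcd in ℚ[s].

By polynomial division,
  s²+5s+6 = (-1/4)(-4s²+4s+24) + (6s+12)
  -4s²+4s+24 = (-(2/3)s+2)(6s+12) + (0)
Last nonzero remainder: 6s+12. Dividing through by 6 gives the monic gcd s+2.

s+2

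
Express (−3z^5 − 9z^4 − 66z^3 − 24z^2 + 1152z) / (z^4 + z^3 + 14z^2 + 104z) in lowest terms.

Euclidean algorithm in ℚ[z]:
  −3z^5 − 9z^4 − 66z^3 − 24z^2 + 1152z = (−3z − 6)(z^4 + z^3 + 14z^2 + 104z) + (−18z^3 + 372z^2 + 1776z)
  z^4 + z^3 + 14z^2 + 104z = (−(1/18)z − 65/54)(−18z^3 + 372z^2 + 1776z) + ((5044/9)z^2 + (20176/9)z)
  −18z^3 + 372z^2 + 1776z = (−(81/2522)z + 999/1261)((5044/9)z^2 + (20176/9)z) + (0)
Last nonzero remainder: (5044/9)z^2 + (20176/9)z. Dividing through by 5044/9 gives the monic gcd z^2 + 4z.
Cancel z^2 + 4z from numerator and denominator to get the reduced form.

(−3z^3 + 3z^2 − 78z + 288)/(z^2 − 3z + 26)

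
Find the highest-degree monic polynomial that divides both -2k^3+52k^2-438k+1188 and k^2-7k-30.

1

Euclidean algorithm in ℚ[k]:
  -2k^3+52k^2-438k+1188 = (-2k+38)(k^2-7k-30) + (-232k+2328)
  k^2-7k-30 = (-(1/232)k-11/841)(-232k+2328) + (378/841)
  -232k+2328 = (-(97556/189)k+326308/63)(378/841) + (0)
The last nonzero remainder is the constant 378/841, so the polynomials are coprime and gcd = 1.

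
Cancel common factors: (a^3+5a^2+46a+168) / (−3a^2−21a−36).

Repeated division with remainder:
  a^3+5a^2+46a+168 = (−(1/3)a+2/3)(−3a^2−21a−36) + (48a+192)
  −3a^2−21a−36 = (−(1/16)a−3/16)(48a+192) + (0)
Last nonzero remainder: 48a+192. Dividing through by 48 gives the monic gcd a+4.
Cancel a+4 from numerator and denominator to get the reduced form.

(−a^2−a−42)/(3a+9)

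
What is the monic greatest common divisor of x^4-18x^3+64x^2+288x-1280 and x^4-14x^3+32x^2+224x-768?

Apply the Euclidean algorithm:
  x^4-18x^3+64x^2+288x-1280 = (x^4-14x^3+32x^2+224x-768) + (-4x^3+32x^2+64x-512)
  x^4-14x^3+32x^2+224x-768 = (-(1/4)x+3/2)(-4x^3+32x^2+64x-512) + (0)
Last nonzero remainder: -4x^3+32x^2+64x-512. Dividing through by -4 gives the monic gcd x^3-8x^2-16x+128.

x^3-8x^2-16x+128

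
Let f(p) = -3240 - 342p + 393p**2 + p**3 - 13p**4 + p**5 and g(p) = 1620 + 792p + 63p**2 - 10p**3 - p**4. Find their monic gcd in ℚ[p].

Repeated division with remainder:
  p**5 - 13p**4 + p**3 + 393p**2 - 342p - 3240 = (-p + 23)(-p**4 - 10p**3 + 63p**2 + 792p + 1620) + (294p**3 - 264p**2 - 16938p - 40500)
  -p**4 - 10p**3 + 63p**2 + 792p + 1620 = (-(1/294)p - 89/2401)(294p**3 - 264p**2 - 16938p - 40500) + (-(10560/2401)p**2 + (63360/2401)p + 285120/2401)
  294p**3 - 264p**2 - 16938p - 40500 = (-(117649/1760)p - 60025/176)(-(10560/2401)p**2 + (63360/2401)p + 285120/2401) + (0)
Last nonzero remainder: -(10560/2401)p**2 + (63360/2401)p + 285120/2401. Dividing through by -10560/2401 gives the monic gcd p**2 - 6p - 27.

-27 - 6p + p**2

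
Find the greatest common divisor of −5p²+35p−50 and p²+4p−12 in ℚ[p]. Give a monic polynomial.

p−2

Euclidean algorithm in ℚ[p]:
  −5p²+35p−50 = (−5)(p²+4p−12) + (55p−110)
  p²+4p−12 = ((1/55)p+6/55)(55p−110) + (0)
Last nonzero remainder: 55p−110. Dividing through by 55 gives the monic gcd p−2.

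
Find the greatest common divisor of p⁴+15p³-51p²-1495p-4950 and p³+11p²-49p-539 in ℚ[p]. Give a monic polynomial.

Euclidean algorithm in ℚ[p]:
  p⁴+15p³-51p²-1495p-4950 = (p+4)(p³+11p²-49p-539) + (-46p²-760p-2794)
  p³+11p²-49p-539 = (-(1/46)p+127/1058)(-46p²-760p-2794) + (-(9792/529)p-107712/529)
  -46p²-760p-2794 = ((12167/4896)p+67183/4896)(-(9792/529)p-107712/529) + (0)
Last nonzero remainder: -(9792/529)p-107712/529. Dividing through by -9792/529 gives the monic gcd p+11.

p+11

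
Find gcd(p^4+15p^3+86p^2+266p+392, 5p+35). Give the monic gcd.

p+7

Apply the Euclidean algorithm:
  p^4+15p^3+86p^2+266p+392 = ((1/5)p^3+(8/5)p^2+6p+56/5)(5p+35) + (0)
Last nonzero remainder: 5p+35. Dividing through by 5 gives the monic gcd p+7.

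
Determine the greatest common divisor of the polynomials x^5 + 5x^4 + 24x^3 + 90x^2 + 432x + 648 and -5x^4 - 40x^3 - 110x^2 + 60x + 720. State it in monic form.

x^2 + 6x + 18

Euclidean algorithm in ℚ[x]:
  x^5 + 5x^4 + 24x^3 + 90x^2 + 432x + 648 = (-(1/5)x + 3/5)(-5x^4 - 40x^3 - 110x^2 + 60x + 720) + (26x^3 + 168x^2 + 540x + 216)
  -5x^4 - 40x^3 - 110x^2 + 60x + 720 = (-(5/26)x - 50/169)(26x^3 + 168x^2 + 540x + 216) + ((7360/169)x^2 + (44160/169)x + 132480/169)
  26x^3 + 168x^2 + 540x + 216 = ((2197/3680)x + 507/1840)((7360/169)x^2 + (44160/169)x + 132480/169) + (0)
Last nonzero remainder: (7360/169)x^2 + (44160/169)x + 132480/169. Dividing through by 7360/169 gives the monic gcd x^2 + 6x + 18.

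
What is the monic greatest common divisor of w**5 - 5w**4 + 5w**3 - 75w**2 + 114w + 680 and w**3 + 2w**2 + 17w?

By polynomial division,
  w**5 - 5w**4 + 5w**3 - 75w**2 + 114w + 680 = (w**2 - 7w + 2)(w**3 + 2w**2 + 17w) + (40w**2 + 80w + 680)
  w**3 + 2w**2 + 17w = ((1/40)w)(40w**2 + 80w + 680) + (0)
Last nonzero remainder: 40w**2 + 80w + 680. Dividing through by 40 gives the monic gcd w**2 + 2w + 17.

w**2 + 2w + 17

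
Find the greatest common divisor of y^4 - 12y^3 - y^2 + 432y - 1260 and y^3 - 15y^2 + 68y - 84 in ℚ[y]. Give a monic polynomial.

Repeated division with remainder:
  y^4 - 12y^3 - y^2 + 432y - 1260 = (y + 3)(y^3 - 15y^2 + 68y - 84) + (-24y^2 + 312y - 1008)
  y^3 - 15y^2 + 68y - 84 = (-(1/24)y + 1/12)(-24y^2 + 312y - 1008) + (0)
Last nonzero remainder: -24y^2 + 312y - 1008. Dividing through by -24 gives the monic gcd y^2 - 13y + 42.

y^2 - 13y + 42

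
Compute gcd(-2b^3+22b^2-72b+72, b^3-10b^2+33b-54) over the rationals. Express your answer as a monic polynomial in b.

Apply the Euclidean algorithm:
  -2b^3+22b^2-72b+72 = (-2)(b^3-10b^2+33b-54) + (2b^2-6b-36)
  b^3-10b^2+33b-54 = ((1/2)b-7/2)(2b^2-6b-36) + (30b-180)
  2b^2-6b-36 = ((1/15)b+1/5)(30b-180) + (0)
Last nonzero remainder: 30b-180. Dividing through by 30 gives the monic gcd b-6.

b-6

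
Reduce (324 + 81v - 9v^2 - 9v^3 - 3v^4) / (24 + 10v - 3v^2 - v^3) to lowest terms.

(108 + 63v + 18v^2 + 3v^3)/(8 + 6v + v^2)

Apply the Euclidean algorithm:
  -3v^4 - 9v^3 - 9v^2 + 81v + 324 = (3v)(-v^3 - 3v^2 + 10v + 24) + (-39v^2 + 9v + 324)
  -v^3 - 3v^2 + 10v + 24 = ((1/39)v + 14/169)(-39v^2 + 9v + 324) + ((160/169)v - 480/169)
  -39v^2 + 9v + 324 = (-(6591/160)v - 4563/40)((160/169)v - 480/169) + (0)
Last nonzero remainder: (160/169)v - 480/169. Dividing through by 160/169 gives the monic gcd v - 3.
Cancel v - 3 from numerator and denominator to get the reduced form.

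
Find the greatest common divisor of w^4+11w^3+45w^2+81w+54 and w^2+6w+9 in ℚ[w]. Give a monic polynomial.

w^2+6w+9

Apply the Euclidean algorithm:
  w^4+11w^3+45w^2+81w+54 = (w^2+5w+6)(w^2+6w+9) + (0)
The last nonzero remainder w^2+6w+9 is already monic.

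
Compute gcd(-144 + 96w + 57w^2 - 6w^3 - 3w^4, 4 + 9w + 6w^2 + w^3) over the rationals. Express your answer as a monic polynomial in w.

Repeated division with remainder:
  -3w^4 - 6w^3 + 57w^2 + 96w - 144 = (-3w + 12)(w^3 + 6w^2 + 9w + 4) + (12w^2 - 192)
  w^3 + 6w^2 + 9w + 4 = ((1/12)w + 1/2)(12w^2 - 192) + (25w + 100)
  12w^2 - 192 = ((12/25)w - 48/25)(25w + 100) + (0)
Last nonzero remainder: 25w + 100. Dividing through by 25 gives the monic gcd w + 4.

4 + w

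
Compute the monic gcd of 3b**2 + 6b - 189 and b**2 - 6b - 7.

By polynomial division,
  3b**2 + 6b - 189 = (3)(b**2 - 6b - 7) + (24b - 168)
  b**2 - 6b - 7 = ((1/24)b + 1/24)(24b - 168) + (0)
Last nonzero remainder: 24b - 168. Dividing through by 24 gives the monic gcd b - 7.

b - 7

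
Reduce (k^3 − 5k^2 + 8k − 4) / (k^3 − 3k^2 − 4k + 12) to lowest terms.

Repeated division with remainder:
  k^3 − 5k^2 + 8k − 4 = (k^3 − 3k^2 − 4k + 12) + (−2k^2 + 12k − 16)
  k^3 − 3k^2 − 4k + 12 = (−(1/2)k − 3/2)(−2k^2 + 12k − 16) + (6k − 12)
  −2k^2 + 12k − 16 = (−(1/3)k + 4/3)(6k − 12) + (0)
Last nonzero remainder: 6k − 12. Dividing through by 6 gives the monic gcd k − 2.
Cancel k − 2 from numerator and denominator to get the reduced form.

(k^2 − 3k + 2)/(k^2 − k − 6)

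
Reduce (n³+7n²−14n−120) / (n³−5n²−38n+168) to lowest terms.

By polynomial division,
  n³+7n²−14n−120 = (n³−5n²−38n+168) + (12n²+24n−288)
  n³−5n²−38n+168 = ((1/12)n−7/12)(12n²+24n−288) + (0)
Last nonzero remainder: 12n²+24n−288. Dividing through by 12 gives the monic gcd n²+2n−24.
Cancel n²+2n−24 from numerator and denominator to get the reduced form.

(n+5)/(n−7)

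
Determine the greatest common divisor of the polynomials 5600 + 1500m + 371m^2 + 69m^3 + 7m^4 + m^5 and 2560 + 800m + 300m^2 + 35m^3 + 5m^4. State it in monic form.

32 + 4m + m^2

By polynomial division,
  m^5 + 7m^4 + 69m^3 + 371m^2 + 1500m + 5600 = ((1/5)m)(5m^4 + 35m^3 + 300m^2 + 800m + 2560) + (9m^3 + 211m^2 + 988m + 5600)
  5m^4 + 35m^3 + 300m^2 + 800m + 2560 = ((5/9)m - 740/81)(9m^3 + 211m^2 + 988m + 5600) + ((135980/81)m^2 + (543920/81)m + 4351360/81)
  9m^3 + 211m^2 + 988m + 5600 = ((729/135980)m + 2835/27196)((135980/81)m^2 + (543920/81)m + 4351360/81) + (0)
Last nonzero remainder: (135980/81)m^2 + (543920/81)m + 4351360/81. Dividing through by 135980/81 gives the monic gcd m^2 + 4m + 32.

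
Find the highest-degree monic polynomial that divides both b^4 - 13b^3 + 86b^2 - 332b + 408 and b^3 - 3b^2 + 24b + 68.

b^2 - 5b + 34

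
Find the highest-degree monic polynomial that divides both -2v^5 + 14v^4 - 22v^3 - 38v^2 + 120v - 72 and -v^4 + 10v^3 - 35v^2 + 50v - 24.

v^3 - 6v^2 + 11v - 6

Repeated division with remainder:
  -2v^5 + 14v^4 - 22v^3 - 38v^2 + 120v - 72 = (2v + 6)(-v^4 + 10v^3 - 35v^2 + 50v - 24) + (-12v^3 + 72v^2 - 132v + 72)
  -v^4 + 10v^3 - 35v^2 + 50v - 24 = ((1/12)v - 1/3)(-12v^3 + 72v^2 - 132v + 72) + (0)
Last nonzero remainder: -12v^3 + 72v^2 - 132v + 72. Dividing through by -12 gives the monic gcd v^3 - 6v^2 + 11v - 6.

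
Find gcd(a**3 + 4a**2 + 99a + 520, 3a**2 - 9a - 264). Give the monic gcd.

1

By polynomial division,
  a**3 + 4a**2 + 99a + 520 = ((1/3)a + 7/3)(3a**2 - 9a - 264) + (208a + 1136)
  3a**2 - 9a - 264 = ((3/208)a - 165/1352)(208a + 1136) + (-21186/169)
  208a + 1136 = (-(17576/10593)a - 95992/10593)(-21186/169) + (0)
The last nonzero remainder is the constant -21186/169, so the polynomials are coprime and gcd = 1.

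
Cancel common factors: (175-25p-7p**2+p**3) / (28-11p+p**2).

(-25+p**2)/(-4+p)

By polynomial division,
  p**3-7p**2-25p+175 = (p+4)(p**2-11p+28) + (-9p+63)
  p**2-11p+28 = (-(1/9)p+4/9)(-9p+63) + (0)
Last nonzero remainder: -9p+63. Dividing through by -9 gives the monic gcd p-7.
Cancel p-7 from numerator and denominator to get the reduced form.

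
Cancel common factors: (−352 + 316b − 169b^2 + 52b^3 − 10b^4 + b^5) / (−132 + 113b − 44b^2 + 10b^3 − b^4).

(−8 + 3b − b^2)/(−3 + b)

Apply the Euclidean algorithm:
  b^5 − 10b^4 + 52b^3 − 169b^2 + 316b − 352 = (−b)(−b^4 + 10b^3 − 44b^2 + 113b − 132) + (8b^3 − 56b^2 + 184b − 352)
  −b^4 + 10b^3 − 44b^2 + 113b − 132 = (−(1/8)b + 3/8)(8b^3 − 56b^2 + 184b − 352) + (0)
Last nonzero remainder: 8b^3 − 56b^2 + 184b − 352. Dividing through by 8 gives the monic gcd b^3 − 7b^2 + 23b − 44.
Cancel b^3 − 7b^2 + 23b − 44 from numerator and denominator to get the reduced form.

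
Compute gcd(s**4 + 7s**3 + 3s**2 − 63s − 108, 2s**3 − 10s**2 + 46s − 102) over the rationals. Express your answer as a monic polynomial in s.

Apply the Euclidean algorithm:
  s**4 + 7s**3 + 3s**2 − 63s − 108 = ((1/2)s + 6)(2s**3 − 10s**2 + 46s − 102) + (40s**2 − 288s + 504)
  2s**3 − 10s**2 + 46s − 102 = ((1/20)s + 11/100)(40s**2 − 288s + 504) + ((1312/25)s − 3936/25)
  40s**2 − 288s + 504 = ((125/164)s − 525/164)((1312/25)s − 3936/25) + (0)
Last nonzero remainder: (1312/25)s − 3936/25. Dividing through by 1312/25 gives the monic gcd s − 3.

s − 3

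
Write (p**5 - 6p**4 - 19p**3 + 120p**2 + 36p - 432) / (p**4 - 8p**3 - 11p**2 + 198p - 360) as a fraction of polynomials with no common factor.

Repeated division with remainder:
  p**5 - 6p**4 - 19p**3 + 120p**2 + 36p - 432 = (p + 2)(p**4 - 8p**3 - 11p**2 + 198p - 360) + (8p**3 - 56p**2 + 288)
  p**4 - 8p**3 - 11p**2 + 198p - 360 = ((1/8)p - 1/8)(8p**3 - 56p**2 + 288) + (-18p**2 + 162p - 324)
  8p**3 - 56p**2 + 288 = (-(4/9)p - 8/9)(-18p**2 + 162p - 324) + (0)
Last nonzero remainder: -18p**2 + 162p - 324. Dividing through by -18 gives the monic gcd p**2 - 9p + 18.
Cancel p**2 - 9p + 18 from numerator and denominator to get the reduced form.

(p**3 + 3p**2 - 10p - 24)/(p**2 + p - 20)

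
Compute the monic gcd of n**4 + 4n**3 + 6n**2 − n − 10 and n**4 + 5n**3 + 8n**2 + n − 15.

n**3 + 2n**2 + 2n − 5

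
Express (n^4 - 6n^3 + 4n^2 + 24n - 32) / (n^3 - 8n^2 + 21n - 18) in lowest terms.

(n^3 - 4n^2 - 4n + 16)/(n^2 - 6n + 9)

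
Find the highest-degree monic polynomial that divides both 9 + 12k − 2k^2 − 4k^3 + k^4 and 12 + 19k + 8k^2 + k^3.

Repeated division with remainder:
  k^4 − 4k^3 − 2k^2 + 12k + 9 = (k − 12)(k^3 + 8k^2 + 19k + 12) + (75k^2 + 228k + 153)
  k^3 + 8k^2 + 19k + 12 = ((1/75)k + 124/1875)(75k^2 + 228k + 153) + ((1176/625)k + 1176/625)
  75k^2 + 228k + 153 = ((15625/392)k + 31875/392)((1176/625)k + 1176/625) + (0)
Last nonzero remainder: (1176/625)k + 1176/625. Dividing through by 1176/625 gives the monic gcd k + 1.

1 + k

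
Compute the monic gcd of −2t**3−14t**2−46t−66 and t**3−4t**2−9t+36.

t+3

Repeated division with remainder:
  −2t**3−14t**2−46t−66 = (−2)(t**3−4t**2−9t+36) + (−22t**2−64t+6)
  t**3−4t**2−9t+36 = (−(1/22)t+38/121)(−22t**2−64t+6) + ((1376/121)t+4128/121)
  −22t**2−64t+6 = (−(1331/688)t+121/688)((1376/121)t+4128/121) + (0)
Last nonzero remainder: (1376/121)t+4128/121. Dividing through by 1376/121 gives the monic gcd t+3.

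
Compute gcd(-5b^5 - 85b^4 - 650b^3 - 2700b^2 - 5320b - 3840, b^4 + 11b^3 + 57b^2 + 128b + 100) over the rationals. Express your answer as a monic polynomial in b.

b^2 + 4b + 4

Euclidean algorithm in ℚ[b]:
  -5b^5 - 85b^4 - 650b^3 - 2700b^2 - 5320b - 3840 = (-5b - 30)(b^4 + 11b^3 + 57b^2 + 128b + 100) + (-35b^3 - 350b^2 - 980b - 840)
  b^4 + 11b^3 + 57b^2 + 128b + 100 = (-(1/35)b - 1/35)(-35b^3 - 350b^2 - 980b - 840) + (19b^2 + 76b + 76)
  -35b^3 - 350b^2 - 980b - 840 = (-(35/19)b - 210/19)(19b^2 + 76b + 76) + (0)
Last nonzero remainder: 19b^2 + 76b + 76. Dividing through by 19 gives the monic gcd b^2 + 4b + 4.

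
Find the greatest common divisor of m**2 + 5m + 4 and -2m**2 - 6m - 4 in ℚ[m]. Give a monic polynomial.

Euclidean algorithm in ℚ[m]:
  m**2 + 5m + 4 = (-1/2)(-2m**2 - 6m - 4) + (2m + 2)
  -2m**2 - 6m - 4 = (-m - 2)(2m + 2) + (0)
Last nonzero remainder: 2m + 2. Dividing through by 2 gives the monic gcd m + 1.

m + 1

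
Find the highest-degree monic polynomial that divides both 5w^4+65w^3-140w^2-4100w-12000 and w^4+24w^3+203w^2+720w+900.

w^3+21w^2+140w+300

Apply the Euclidean algorithm:
  5w^4+65w^3-140w^2-4100w-12000 = (5)(w^4+24w^3+203w^2+720w+900) + (-55w^3-1155w^2-7700w-16500)
  w^4+24w^3+203w^2+720w+900 = (-(1/55)w-3/55)(-55w^3-1155w^2-7700w-16500) + (0)
Last nonzero remainder: -55w^3-1155w^2-7700w-16500. Dividing through by -55 gives the monic gcd w^3+21w^2+140w+300.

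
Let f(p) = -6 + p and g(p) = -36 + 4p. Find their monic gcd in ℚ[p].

1

Euclidean algorithm in ℚ[p]:
  p - 6 = (1/4)(4p - 36) + (3)
  4p - 36 = ((4/3)p - 12)(3) + (0)
The last nonzero remainder is the constant 3, so the polynomials are coprime and gcd = 1.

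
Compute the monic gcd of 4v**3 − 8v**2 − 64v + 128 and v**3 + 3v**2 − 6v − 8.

v**2 + 2v − 8

By polynomial division,
  4v**3 − 8v**2 − 64v + 128 = (4)(v**3 + 3v**2 − 6v − 8) + (−20v**2 − 40v + 160)
  v**3 + 3v**2 − 6v − 8 = (−(1/20)v − 1/20)(−20v**2 − 40v + 160) + (0)
Last nonzero remainder: −20v**2 − 40v + 160. Dividing through by −20 gives the monic gcd v**2 + 2v − 8.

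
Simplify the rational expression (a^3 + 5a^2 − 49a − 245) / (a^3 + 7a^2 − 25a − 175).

Repeated division with remainder:
  a^3 + 5a^2 − 49a − 245 = (a^3 + 7a^2 − 25a − 175) + (−2a^2 − 24a − 70)
  a^3 + 7a^2 − 25a − 175 = (−(1/2)a + 5/2)(−2a^2 − 24a − 70) + (0)
Last nonzero remainder: −2a^2 − 24a − 70. Dividing through by −2 gives the monic gcd a^2 + 12a + 35.
Cancel a^2 + 12a + 35 from numerator and denominator to get the reduced form.

(a − 7)/(a − 5)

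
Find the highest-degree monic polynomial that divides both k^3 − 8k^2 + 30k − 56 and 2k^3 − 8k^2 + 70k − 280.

k − 4

Apply the Euclidean algorithm:
  k^3 − 8k^2 + 30k − 56 = (1/2)(2k^3 − 8k^2 + 70k − 280) + (−4k^2 − 5k + 84)
  2k^3 − 8k^2 + 70k − 280 = (−(1/2)k + 21/8)(−4k^2 − 5k + 84) + ((1001/8)k − 1001/2)
  −4k^2 − 5k + 84 = (−(32/1001)k − 24/143)((1001/8)k − 1001/2) + (0)
Last nonzero remainder: (1001/8)k − 1001/2. Dividing through by 1001/8 gives the monic gcd k − 4.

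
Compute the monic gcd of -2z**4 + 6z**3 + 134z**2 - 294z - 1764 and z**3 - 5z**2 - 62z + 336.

z**2 - 13z + 42

Repeated division with remainder:
  -2z**4 + 6z**3 + 134z**2 - 294z - 1764 = (-2z - 4)(z**3 - 5z**2 - 62z + 336) + (-10z**2 + 130z - 420)
  z**3 - 5z**2 - 62z + 336 = (-(1/10)z - 4/5)(-10z**2 + 130z - 420) + (0)
Last nonzero remainder: -10z**2 + 130z - 420. Dividing through by -10 gives the monic gcd z**2 - 13z + 42.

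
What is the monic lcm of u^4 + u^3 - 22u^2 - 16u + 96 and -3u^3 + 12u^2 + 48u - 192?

u^5 - 3u^4 - 26u^3 + 72u^2 + 160u - 384

Euclidean algorithm in ℚ[u]:
  u^4 + u^3 - 22u^2 - 16u + 96 = (-(1/3)u - 5/3)(-3u^3 + 12u^2 + 48u - 192) + (14u^2 - 224)
  -3u^3 + 12u^2 + 48u - 192 = (-(3/14)u + 6/7)(14u^2 - 224) + (0)
Last nonzero remainder: 14u^2 - 224. Dividing through by 14 gives the monic gcd u^2 - 16.
Then lcm(f, g) = f·g / gcd(f, g); expanding and making the result monic gives the answer.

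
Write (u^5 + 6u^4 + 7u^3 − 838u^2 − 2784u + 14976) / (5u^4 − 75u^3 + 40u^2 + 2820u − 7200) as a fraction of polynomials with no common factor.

(u^2 + 11u + 104)/(5u − 50)

By polynomial division,
  u^5 + 6u^4 + 7u^3 − 838u^2 − 2784u + 14976 = ((1/5)u + 21/5)(5u^4 − 75u^3 + 40u^2 + 2820u − 7200) + (314u^3 − 1570u^2 − 13188u + 45216)
  5u^4 − 75u^3 + 40u^2 + 2820u − 7200 = ((5/314)u − 25/157)(314u^3 − 1570u^2 − 13188u + 45216) + (0)
Last nonzero remainder: 314u^3 − 1570u^2 − 13188u + 45216. Dividing through by 314 gives the monic gcd u^3 − 5u^2 − 42u + 144.
Cancel u^3 − 5u^2 − 42u + 144 from numerator and denominator to get the reduced form.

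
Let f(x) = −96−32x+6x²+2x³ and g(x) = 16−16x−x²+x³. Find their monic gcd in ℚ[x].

By polynomial division,
  2x³+6x²−32x−96 = (2)(x³−x²−16x+16) + (8x²−128)
  x³−x²−16x+16 = ((1/8)x−1/8)(8x²−128) + (0)
Last nonzero remainder: 8x²−128. Dividing through by 8 gives the monic gcd x²−16.

−16+x²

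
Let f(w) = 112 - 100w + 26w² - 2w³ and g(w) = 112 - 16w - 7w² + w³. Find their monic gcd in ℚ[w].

Apply the Euclidean algorithm:
  -2w³ + 26w² - 100w + 112 = (-2)(w³ - 7w² - 16w + 112) + (12w² - 132w + 336)
  w³ - 7w² - 16w + 112 = ((1/12)w + 1/3)(12w² - 132w + 336) + (0)
Last nonzero remainder: 12w² - 132w + 336. Dividing through by 12 gives the monic gcd w² - 11w + 28.

28 - 11w + w²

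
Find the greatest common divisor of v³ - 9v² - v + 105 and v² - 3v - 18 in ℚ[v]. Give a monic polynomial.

Apply the Euclidean algorithm:
  v³ - 9v² - v + 105 = (v - 6)(v² - 3v - 18) + (-v - 3)
  v² - 3v - 18 = (-v + 6)(-v - 3) + (0)
Last nonzero remainder: -v - 3. Dividing through by -1 gives the monic gcd v + 3.

v + 3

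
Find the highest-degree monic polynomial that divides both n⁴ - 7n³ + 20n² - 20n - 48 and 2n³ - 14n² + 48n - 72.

n² - 4n + 12

Repeated division with remainder:
  n⁴ - 7n³ + 20n² - 20n - 48 = ((1/2)n)(2n³ - 14n² + 48n - 72) + (-4n² + 16n - 48)
  2n³ - 14n² + 48n - 72 = (-(1/2)n + 3/2)(-4n² + 16n - 48) + (0)
Last nonzero remainder: -4n² + 16n - 48. Dividing through by -4 gives the monic gcd n² - 4n + 12.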